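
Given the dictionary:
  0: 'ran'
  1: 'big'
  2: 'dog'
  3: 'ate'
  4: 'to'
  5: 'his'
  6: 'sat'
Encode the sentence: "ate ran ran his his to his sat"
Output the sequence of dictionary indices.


Look up each word in the dictionary:
  'ate' -> 3
  'ran' -> 0
  'ran' -> 0
  'his' -> 5
  'his' -> 5
  'to' -> 4
  'his' -> 5
  'sat' -> 6

Encoded: [3, 0, 0, 5, 5, 4, 5, 6]


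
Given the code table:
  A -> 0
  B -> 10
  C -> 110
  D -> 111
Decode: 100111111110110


Decoding:
10 -> B
0 -> A
111 -> D
111 -> D
110 -> C
110 -> C


Result: BADDCC


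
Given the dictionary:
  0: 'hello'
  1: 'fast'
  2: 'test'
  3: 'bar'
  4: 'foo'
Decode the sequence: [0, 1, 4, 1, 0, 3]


Look up each index in the dictionary:
  0 -> 'hello'
  1 -> 'fast'
  4 -> 'foo'
  1 -> 'fast'
  0 -> 'hello'
  3 -> 'bar'

Decoded: "hello fast foo fast hello bar"


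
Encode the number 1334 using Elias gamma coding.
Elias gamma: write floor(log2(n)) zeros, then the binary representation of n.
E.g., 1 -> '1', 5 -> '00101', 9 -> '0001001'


num_bits = floor(log2(1334)) + 1 = 11
leading_zeros = num_bits - 1 = 10
binary(1334) = 10100110110

Elias gamma(1334) = '0000000000' + '10100110110' = 000000000010100110110 (21 bits)


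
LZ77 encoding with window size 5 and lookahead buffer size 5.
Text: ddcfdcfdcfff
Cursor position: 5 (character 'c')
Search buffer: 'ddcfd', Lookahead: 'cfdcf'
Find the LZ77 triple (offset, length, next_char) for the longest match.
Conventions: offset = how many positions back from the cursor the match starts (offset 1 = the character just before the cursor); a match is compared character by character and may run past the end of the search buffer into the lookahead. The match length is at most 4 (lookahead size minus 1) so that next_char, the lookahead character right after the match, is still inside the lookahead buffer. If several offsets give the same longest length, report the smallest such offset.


Try each offset into the search buffer:
  offset=1 (pos 4, char 'd'): match length 0
  offset=2 (pos 3, char 'f'): match length 0
  offset=3 (pos 2, char 'c'): match length 4
  offset=4 (pos 1, char 'd'): match length 0
  offset=5 (pos 0, char 'd'): match length 0
Longest match has length 4 at offset 3.
next_char = character at position 5 + 4 = 9 -> 'f'

Best match: offset=3, length=4 (matching 'cfdc' starting at position 2)
LZ77 triple: (3, 4, 'f')


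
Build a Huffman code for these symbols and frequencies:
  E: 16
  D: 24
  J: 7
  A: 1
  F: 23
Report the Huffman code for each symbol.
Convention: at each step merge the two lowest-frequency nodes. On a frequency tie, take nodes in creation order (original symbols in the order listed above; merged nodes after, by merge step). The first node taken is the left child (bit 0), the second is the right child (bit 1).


Huffman tree construction:
Step 1: Merge A(1) + J(7) = 8
Step 2: Merge (A+J)(8) + E(16) = 24
Step 3: Merge F(23) + D(24) = 47
Step 4: Merge ((A+J)+E)(24) + (F+D)(47) = 71
Read each symbol's code off the tree from the root (left child = 0, right child = 1).

Codes:
  E: 01 (length 2)
  D: 11 (length 2)
  J: 001 (length 3)
  A: 000 (length 3)
  F: 10 (length 2)
Average code length: 150/71 = 2.1127 bits/symbol


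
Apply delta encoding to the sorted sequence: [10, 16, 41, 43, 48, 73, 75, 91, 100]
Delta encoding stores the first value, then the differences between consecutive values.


First value: 10
Deltas:
  16 - 10 = 6
  41 - 16 = 25
  43 - 41 = 2
  48 - 43 = 5
  73 - 48 = 25
  75 - 73 = 2
  91 - 75 = 16
  100 - 91 = 9


Delta encoded: [10, 6, 25, 2, 5, 25, 2, 16, 9]


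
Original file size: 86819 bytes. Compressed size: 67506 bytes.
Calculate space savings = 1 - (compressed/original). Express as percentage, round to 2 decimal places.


ratio = compressed/original = 67506/86819 = 0.777549
savings = 1 - ratio = 1 - 0.777549 = 0.222451
as a percentage: 0.222451 * 100 = 22.25%

Space savings = 1 - 67506/86819 = 22.25%


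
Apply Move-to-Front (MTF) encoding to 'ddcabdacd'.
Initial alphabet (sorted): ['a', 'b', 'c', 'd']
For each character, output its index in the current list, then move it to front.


MTF encoding:
'd': index 3 in ['a', 'b', 'c', 'd'] -> ['d', 'a', 'b', 'c']
'd': index 0 in ['d', 'a', 'b', 'c'] -> ['d', 'a', 'b', 'c']
'c': index 3 in ['d', 'a', 'b', 'c'] -> ['c', 'd', 'a', 'b']
'a': index 2 in ['c', 'd', 'a', 'b'] -> ['a', 'c', 'd', 'b']
'b': index 3 in ['a', 'c', 'd', 'b'] -> ['b', 'a', 'c', 'd']
'd': index 3 in ['b', 'a', 'c', 'd'] -> ['d', 'b', 'a', 'c']
'a': index 2 in ['d', 'b', 'a', 'c'] -> ['a', 'd', 'b', 'c']
'c': index 3 in ['a', 'd', 'b', 'c'] -> ['c', 'a', 'd', 'b']
'd': index 2 in ['c', 'a', 'd', 'b'] -> ['d', 'c', 'a', 'b']


Output: [3, 0, 3, 2, 3, 3, 2, 3, 2]


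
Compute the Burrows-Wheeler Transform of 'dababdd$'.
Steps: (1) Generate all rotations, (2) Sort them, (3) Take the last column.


Rotations (sorted):
  0: $dababdd -> last char: d
  1: ababdd$d -> last char: d
  2: abdd$dab -> last char: b
  3: babdd$da -> last char: a
  4: bdd$daba -> last char: a
  5: d$dababd -> last char: d
  6: dababdd$ -> last char: $
  7: dd$dabab -> last char: b


BWT = ddbaad$b


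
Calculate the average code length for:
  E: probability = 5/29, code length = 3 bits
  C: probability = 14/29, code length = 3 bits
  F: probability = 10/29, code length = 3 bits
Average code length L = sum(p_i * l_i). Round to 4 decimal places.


Weighted contributions p_i * l_i:
  E: (5/29) * 3 = 15/29
  C: (14/29) * 3 = 42/29
  F: (10/29) * 3 = 30/29
Sum = (15 + 42 + 30)/29 = 87/29

L = 87/29 = 3.0000 bits/symbol


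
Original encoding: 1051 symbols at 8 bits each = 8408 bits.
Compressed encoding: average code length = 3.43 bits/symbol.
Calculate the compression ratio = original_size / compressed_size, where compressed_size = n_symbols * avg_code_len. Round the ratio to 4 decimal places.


original_size = n_symbols * orig_bits = 1051 * 8 = 8408 bits
compressed_size = n_symbols * avg_code_len = 1051 * 3.43 = 3604.93 bits
ratio = original_size / compressed_size = 8408 / 3604.93 = 2.3324

Compression ratio = 2.3324


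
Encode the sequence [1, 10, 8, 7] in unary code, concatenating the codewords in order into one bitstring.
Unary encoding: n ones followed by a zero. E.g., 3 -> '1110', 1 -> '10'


Encode each number as n ones followed by a terminating 0:
  1 -> 10 (2 bits)
  10 -> 11111111110 (11 bits)
  8 -> 111111110 (9 bits)
  7 -> 11111110 (8 bits)
Total length = 2 + 11 + 9 + 8 = 30 bits.

Unary([1, 10, 8, 7]) = 101111111111011111111011111110 (30 bits)


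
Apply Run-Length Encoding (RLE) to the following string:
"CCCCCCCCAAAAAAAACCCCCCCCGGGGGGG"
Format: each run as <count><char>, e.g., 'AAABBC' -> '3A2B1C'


Scanning runs left to right:
  i=0: run of 'C' x 8 -> '8C'
  i=8: run of 'A' x 8 -> '8A'
  i=16: run of 'C' x 8 -> '8C'
  i=24: run of 'G' x 7 -> '7G'

RLE = 8C8A8C7G


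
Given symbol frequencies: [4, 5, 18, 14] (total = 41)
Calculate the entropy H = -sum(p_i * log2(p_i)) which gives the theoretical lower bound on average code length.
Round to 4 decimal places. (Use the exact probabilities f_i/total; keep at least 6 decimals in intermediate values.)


Per-symbol terms -p_i * log2(p_i) with p_i = f_i/41:
  p = 4/41 = 0.097561: log2(p) = -3.357552, -p*log2(p) = 0.327566
  p = 5/41 = 0.121951: log2(p) = -3.035624, -p*log2(p) = 0.370198
  p = 18/41 = 0.439024: log2(p) = -1.187627, -p*log2(p) = 0.521397
  p = 14/41 = 0.341463: log2(p) = -1.550197, -p*log2(p) = 0.529336
H = 0.327566 + 0.370198 + 0.521397 + 0.529336 = 1.748497

H = 1.7485 bits/symbol


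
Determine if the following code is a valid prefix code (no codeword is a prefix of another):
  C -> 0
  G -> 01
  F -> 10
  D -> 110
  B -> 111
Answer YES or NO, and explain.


Checking each pair (does one codeword prefix another?):
  C='0' vs G='01': prefix -- VIOLATION

NO -- this is NOT a valid prefix code. C (0) is a prefix of G (01).


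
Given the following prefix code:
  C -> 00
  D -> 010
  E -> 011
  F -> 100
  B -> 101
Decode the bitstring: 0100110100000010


Decoding step by step:
Bits 010 -> D
Bits 011 -> E
Bits 010 -> D
Bits 00 -> C
Bits 00 -> C
Bits 010 -> D


Decoded message: DEDCCD


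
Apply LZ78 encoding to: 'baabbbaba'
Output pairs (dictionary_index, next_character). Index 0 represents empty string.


LZ78 encoding steps:
Dictionary: {0: ''}
Step 1: w='' (idx 0), next='b' -> output (0, 'b'), add 'b' as idx 1
Step 2: w='' (idx 0), next='a' -> output (0, 'a'), add 'a' as idx 2
Step 3: w='a' (idx 2), next='b' -> output (2, 'b'), add 'ab' as idx 3
Step 4: w='b' (idx 1), next='b' -> output (1, 'b'), add 'bb' as idx 4
Step 5: w='ab' (idx 3), next='a' -> output (3, 'a'), add 'aba' as idx 5


Encoded: [(0, 'b'), (0, 'a'), (2, 'b'), (1, 'b'), (3, 'a')]


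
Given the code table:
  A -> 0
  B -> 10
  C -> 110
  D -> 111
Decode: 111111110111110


Decoding:
111 -> D
111 -> D
110 -> C
111 -> D
110 -> C


Result: DDCDC


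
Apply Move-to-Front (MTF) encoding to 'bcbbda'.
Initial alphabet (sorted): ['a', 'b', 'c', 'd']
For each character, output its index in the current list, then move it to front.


MTF encoding:
'b': index 1 in ['a', 'b', 'c', 'd'] -> ['b', 'a', 'c', 'd']
'c': index 2 in ['b', 'a', 'c', 'd'] -> ['c', 'b', 'a', 'd']
'b': index 1 in ['c', 'b', 'a', 'd'] -> ['b', 'c', 'a', 'd']
'b': index 0 in ['b', 'c', 'a', 'd'] -> ['b', 'c', 'a', 'd']
'd': index 3 in ['b', 'c', 'a', 'd'] -> ['d', 'b', 'c', 'a']
'a': index 3 in ['d', 'b', 'c', 'a'] -> ['a', 'd', 'b', 'c']


Output: [1, 2, 1, 0, 3, 3]


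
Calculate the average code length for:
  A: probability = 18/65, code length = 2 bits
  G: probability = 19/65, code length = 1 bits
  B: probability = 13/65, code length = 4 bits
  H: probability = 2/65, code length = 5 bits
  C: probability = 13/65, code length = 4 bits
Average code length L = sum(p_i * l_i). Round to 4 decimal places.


Weighted contributions p_i * l_i:
  A: (18/65) * 2 = 36/65
  G: (19/65) * 1 = 19/65
  B: (13/65) * 4 = 52/65
  H: (2/65) * 5 = 10/65
  C: (13/65) * 4 = 52/65
Sum = (36 + 19 + 52 + 10 + 52)/65 = 169/65

L = 169/65 = 2.6000 bits/symbol


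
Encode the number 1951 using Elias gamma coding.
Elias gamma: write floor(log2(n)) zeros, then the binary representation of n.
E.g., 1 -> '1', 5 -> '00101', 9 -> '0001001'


num_bits = floor(log2(1951)) + 1 = 11
leading_zeros = num_bits - 1 = 10
binary(1951) = 11110011111

Elias gamma(1951) = '0000000000' + '11110011111' = 000000000011110011111 (21 bits)


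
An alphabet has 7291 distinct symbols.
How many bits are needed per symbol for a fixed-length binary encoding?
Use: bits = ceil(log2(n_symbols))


log2(7291) = 12.8319
Bracket: 2^12 = 4096 < 7291 <= 2^13 = 8192
So ceil(log2(7291)) = 13

bits = ceil(log2(7291)) = ceil(12.8319) = 13 bits


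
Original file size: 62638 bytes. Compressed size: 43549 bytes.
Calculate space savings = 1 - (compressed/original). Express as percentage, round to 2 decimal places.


ratio = compressed/original = 43549/62638 = 0.695249
savings = 1 - ratio = 1 - 0.695249 = 0.304751
as a percentage: 0.304751 * 100 = 30.48%

Space savings = 1 - 43549/62638 = 30.48%


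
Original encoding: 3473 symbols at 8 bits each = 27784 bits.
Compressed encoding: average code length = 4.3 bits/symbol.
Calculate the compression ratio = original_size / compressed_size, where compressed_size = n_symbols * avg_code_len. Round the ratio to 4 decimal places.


original_size = n_symbols * orig_bits = 3473 * 8 = 27784 bits
compressed_size = n_symbols * avg_code_len = 3473 * 4.3 = 14933.9 bits
ratio = original_size / compressed_size = 27784 / 14933.9 = 1.8605

Compression ratio = 1.8605


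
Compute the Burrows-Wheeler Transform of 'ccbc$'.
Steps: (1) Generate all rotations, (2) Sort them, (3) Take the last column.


Rotations (sorted):
  0: $ccbc -> last char: c
  1: bc$cc -> last char: c
  2: c$ccb -> last char: b
  3: cbc$c -> last char: c
  4: ccbc$ -> last char: $


BWT = ccbc$


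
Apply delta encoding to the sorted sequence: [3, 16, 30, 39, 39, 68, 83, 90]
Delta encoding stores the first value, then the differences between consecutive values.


First value: 3
Deltas:
  16 - 3 = 13
  30 - 16 = 14
  39 - 30 = 9
  39 - 39 = 0
  68 - 39 = 29
  83 - 68 = 15
  90 - 83 = 7


Delta encoded: [3, 13, 14, 9, 0, 29, 15, 7]


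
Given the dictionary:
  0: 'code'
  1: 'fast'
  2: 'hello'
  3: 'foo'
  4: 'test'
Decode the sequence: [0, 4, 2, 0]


Look up each index in the dictionary:
  0 -> 'code'
  4 -> 'test'
  2 -> 'hello'
  0 -> 'code'

Decoded: "code test hello code"


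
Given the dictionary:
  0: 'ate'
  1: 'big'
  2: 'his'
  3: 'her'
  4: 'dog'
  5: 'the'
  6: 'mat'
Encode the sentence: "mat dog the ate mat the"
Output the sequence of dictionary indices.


Look up each word in the dictionary:
  'mat' -> 6
  'dog' -> 4
  'the' -> 5
  'ate' -> 0
  'mat' -> 6
  'the' -> 5

Encoded: [6, 4, 5, 0, 6, 5]


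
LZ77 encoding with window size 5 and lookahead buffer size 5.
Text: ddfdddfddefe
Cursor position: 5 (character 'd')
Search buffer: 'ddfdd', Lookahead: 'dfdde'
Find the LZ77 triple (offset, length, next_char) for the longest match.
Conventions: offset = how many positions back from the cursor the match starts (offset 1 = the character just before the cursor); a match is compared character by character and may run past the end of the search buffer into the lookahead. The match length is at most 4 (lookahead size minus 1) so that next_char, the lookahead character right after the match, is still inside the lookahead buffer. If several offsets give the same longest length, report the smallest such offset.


Try each offset into the search buffer:
  offset=1 (pos 4, char 'd'): match length 1
  offset=2 (pos 3, char 'd'): match length 1
  offset=3 (pos 2, char 'f'): match length 0
  offset=4 (pos 1, char 'd'): match length 4
  offset=5 (pos 0, char 'd'): match length 1
Longest match has length 4 at offset 4.
next_char = character at position 5 + 4 = 9 -> 'e'

Best match: offset=4, length=4 (matching 'dfdd' starting at position 1)
LZ77 triple: (4, 4, 'e')


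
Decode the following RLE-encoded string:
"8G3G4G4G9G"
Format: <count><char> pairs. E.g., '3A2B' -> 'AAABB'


Expanding each <count><char> pair:
  8G -> 'GGGGGGGG'
  3G -> 'GGG'
  4G -> 'GGGG'
  4G -> 'GGGG'
  9G -> 'GGGGGGGGG'

Decoded = GGGGGGGGGGGGGGGGGGGGGGGGGGGG


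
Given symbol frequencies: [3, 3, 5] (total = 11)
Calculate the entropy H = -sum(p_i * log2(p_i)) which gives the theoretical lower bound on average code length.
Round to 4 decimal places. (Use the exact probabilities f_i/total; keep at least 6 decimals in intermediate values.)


Per-symbol terms -p_i * log2(p_i) with p_i = f_i/11:
  p = 3/11 = 0.272727: log2(p) = -1.874469, -p*log2(p) = 0.511219
  p = 3/11 = 0.272727: log2(p) = -1.874469, -p*log2(p) = 0.511219
  p = 5/11 = 0.454545: log2(p) = -1.137504, -p*log2(p) = 0.517047
H = 0.511219 + 0.511219 + 0.517047 = 1.539485

H = 1.5395 bits/symbol


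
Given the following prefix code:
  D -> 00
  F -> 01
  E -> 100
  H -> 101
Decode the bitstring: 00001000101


Decoding step by step:
Bits 00 -> D
Bits 00 -> D
Bits 100 -> E
Bits 01 -> F
Bits 01 -> F


Decoded message: DDEFF


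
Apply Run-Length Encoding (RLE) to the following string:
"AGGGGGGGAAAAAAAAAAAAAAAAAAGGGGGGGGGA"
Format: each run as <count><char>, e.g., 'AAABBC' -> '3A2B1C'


Scanning runs left to right:
  i=0: run of 'A' x 1 -> '1A'
  i=1: run of 'G' x 7 -> '7G'
  i=8: run of 'A' x 18 -> '18A'
  i=26: run of 'G' x 9 -> '9G'
  i=35: run of 'A' x 1 -> '1A'

RLE = 1A7G18A9G1A


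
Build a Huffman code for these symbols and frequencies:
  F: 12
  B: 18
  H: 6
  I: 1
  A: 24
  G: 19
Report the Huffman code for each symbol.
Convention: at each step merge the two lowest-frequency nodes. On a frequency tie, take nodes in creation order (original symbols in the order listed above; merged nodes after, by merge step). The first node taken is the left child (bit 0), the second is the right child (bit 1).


Huffman tree construction:
Step 1: Merge I(1) + H(6) = 7
Step 2: Merge (I+H)(7) + F(12) = 19
Step 3: Merge B(18) + G(19) = 37
Step 4: Merge ((I+H)+F)(19) + A(24) = 43
Step 5: Merge (B+G)(37) + (((I+H)+F)+A)(43) = 80
Read each symbol's code off the tree from the root (left child = 0, right child = 1).

Codes:
  F: 101 (length 3)
  B: 00 (length 2)
  H: 1001 (length 4)
  I: 1000 (length 4)
  A: 11 (length 2)
  G: 01 (length 2)
Average code length: 186/80 = 2.3250 bits/symbol


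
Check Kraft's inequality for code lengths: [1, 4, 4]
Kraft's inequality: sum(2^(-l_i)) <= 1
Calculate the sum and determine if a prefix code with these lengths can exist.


Sum = 2^(-1) + 2^(-4) + 2^(-4)
    = 0.5 + 0.0625 + 0.0625
    = 10/16 = 0.625
Since 0.625 <= 1, Kraft's inequality IS satisfied.
A prefix code with these lengths CAN exist.

Kraft sum = 0.625. Satisfied.


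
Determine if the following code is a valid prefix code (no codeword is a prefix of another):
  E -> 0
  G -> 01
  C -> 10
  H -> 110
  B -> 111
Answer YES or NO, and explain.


Checking each pair (does one codeword prefix another?):
  E='0' vs G='01': prefix -- VIOLATION

NO -- this is NOT a valid prefix code. E (0) is a prefix of G (01).


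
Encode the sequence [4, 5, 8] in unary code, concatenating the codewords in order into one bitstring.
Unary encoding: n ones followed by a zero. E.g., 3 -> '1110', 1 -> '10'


Encode each number as n ones followed by a terminating 0:
  4 -> 11110 (5 bits)
  5 -> 111110 (6 bits)
  8 -> 111111110 (9 bits)
Total length = 5 + 6 + 9 = 20 bits.

Unary([4, 5, 8]) = 11110111110111111110 (20 bits)


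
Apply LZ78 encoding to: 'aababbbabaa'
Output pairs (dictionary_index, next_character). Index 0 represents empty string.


LZ78 encoding steps:
Dictionary: {0: ''}
Step 1: w='' (idx 0), next='a' -> output (0, 'a'), add 'a' as idx 1
Step 2: w='a' (idx 1), next='b' -> output (1, 'b'), add 'ab' as idx 2
Step 3: w='ab' (idx 2), next='b' -> output (2, 'b'), add 'abb' as idx 3
Step 4: w='' (idx 0), next='b' -> output (0, 'b'), add 'b' as idx 4
Step 5: w='ab' (idx 2), next='a' -> output (2, 'a'), add 'aba' as idx 5
Step 6: w='a' (idx 1), end of input -> output (1, '')


Encoded: [(0, 'a'), (1, 'b'), (2, 'b'), (0, 'b'), (2, 'a'), (1, '')]


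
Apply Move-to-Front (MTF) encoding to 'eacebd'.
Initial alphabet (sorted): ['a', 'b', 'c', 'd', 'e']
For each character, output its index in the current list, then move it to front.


MTF encoding:
'e': index 4 in ['a', 'b', 'c', 'd', 'e'] -> ['e', 'a', 'b', 'c', 'd']
'a': index 1 in ['e', 'a', 'b', 'c', 'd'] -> ['a', 'e', 'b', 'c', 'd']
'c': index 3 in ['a', 'e', 'b', 'c', 'd'] -> ['c', 'a', 'e', 'b', 'd']
'e': index 2 in ['c', 'a', 'e', 'b', 'd'] -> ['e', 'c', 'a', 'b', 'd']
'b': index 3 in ['e', 'c', 'a', 'b', 'd'] -> ['b', 'e', 'c', 'a', 'd']
'd': index 4 in ['b', 'e', 'c', 'a', 'd'] -> ['d', 'b', 'e', 'c', 'a']


Output: [4, 1, 3, 2, 3, 4]


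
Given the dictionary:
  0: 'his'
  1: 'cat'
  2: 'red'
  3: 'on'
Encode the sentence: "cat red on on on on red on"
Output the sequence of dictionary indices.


Look up each word in the dictionary:
  'cat' -> 1
  'red' -> 2
  'on' -> 3
  'on' -> 3
  'on' -> 3
  'on' -> 3
  'red' -> 2
  'on' -> 3

Encoded: [1, 2, 3, 3, 3, 3, 2, 3]


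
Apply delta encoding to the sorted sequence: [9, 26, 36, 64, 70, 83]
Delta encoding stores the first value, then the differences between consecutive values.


First value: 9
Deltas:
  26 - 9 = 17
  36 - 26 = 10
  64 - 36 = 28
  70 - 64 = 6
  83 - 70 = 13


Delta encoded: [9, 17, 10, 28, 6, 13]


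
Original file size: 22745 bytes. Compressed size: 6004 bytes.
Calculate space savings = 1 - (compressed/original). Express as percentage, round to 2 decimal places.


ratio = compressed/original = 6004/22745 = 0.26397
savings = 1 - ratio = 1 - 0.26397 = 0.73603
as a percentage: 0.73603 * 100 = 73.6%

Space savings = 1 - 6004/22745 = 73.6%


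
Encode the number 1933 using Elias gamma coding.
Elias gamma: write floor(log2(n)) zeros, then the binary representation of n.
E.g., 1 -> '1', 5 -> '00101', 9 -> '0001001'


num_bits = floor(log2(1933)) + 1 = 11
leading_zeros = num_bits - 1 = 10
binary(1933) = 11110001101

Elias gamma(1933) = '0000000000' + '11110001101' = 000000000011110001101 (21 bits)


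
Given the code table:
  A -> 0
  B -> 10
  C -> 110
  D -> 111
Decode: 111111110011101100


Decoding:
111 -> D
111 -> D
110 -> C
0 -> A
111 -> D
0 -> A
110 -> C
0 -> A


Result: DDCADACA


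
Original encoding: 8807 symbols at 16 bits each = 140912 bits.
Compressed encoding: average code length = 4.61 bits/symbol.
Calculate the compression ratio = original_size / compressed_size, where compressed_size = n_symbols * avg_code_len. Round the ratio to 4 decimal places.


original_size = n_symbols * orig_bits = 8807 * 16 = 140912 bits
compressed_size = n_symbols * avg_code_len = 8807 * 4.61 = 40600.27 bits
ratio = original_size / compressed_size = 140912 / 40600.27 = 3.4707

Compression ratio = 3.4707


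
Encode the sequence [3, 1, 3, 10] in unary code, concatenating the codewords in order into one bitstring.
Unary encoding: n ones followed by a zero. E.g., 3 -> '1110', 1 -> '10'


Encode each number as n ones followed by a terminating 0:
  3 -> 1110 (4 bits)
  1 -> 10 (2 bits)
  3 -> 1110 (4 bits)
  10 -> 11111111110 (11 bits)
Total length = 4 + 2 + 4 + 11 = 21 bits.

Unary([3, 1, 3, 10]) = 111010111011111111110 (21 bits)


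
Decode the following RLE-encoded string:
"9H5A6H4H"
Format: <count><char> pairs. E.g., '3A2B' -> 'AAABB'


Expanding each <count><char> pair:
  9H -> 'HHHHHHHHH'
  5A -> 'AAAAA'
  6H -> 'HHHHHH'
  4H -> 'HHHH'

Decoded = HHHHHHHHHAAAAAHHHHHHHHHH


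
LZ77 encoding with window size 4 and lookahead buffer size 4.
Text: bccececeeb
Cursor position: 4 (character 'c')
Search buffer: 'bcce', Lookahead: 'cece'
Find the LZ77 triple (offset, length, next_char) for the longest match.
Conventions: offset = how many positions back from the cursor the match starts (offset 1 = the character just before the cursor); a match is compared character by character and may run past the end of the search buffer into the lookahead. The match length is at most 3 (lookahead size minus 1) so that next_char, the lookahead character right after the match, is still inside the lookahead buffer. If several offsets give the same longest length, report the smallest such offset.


Try each offset into the search buffer:
  offset=1 (pos 3, char 'e'): match length 0
  offset=2 (pos 2, char 'c'): match length 3
  offset=3 (pos 1, char 'c'): match length 1
  offset=4 (pos 0, char 'b'): match length 0
Longest match has length 3 at offset 2.
next_char = character at position 4 + 3 = 7 -> 'e'

Best match: offset=2, length=3 (matching 'cec' starting at position 2)
LZ77 triple: (2, 3, 'e')


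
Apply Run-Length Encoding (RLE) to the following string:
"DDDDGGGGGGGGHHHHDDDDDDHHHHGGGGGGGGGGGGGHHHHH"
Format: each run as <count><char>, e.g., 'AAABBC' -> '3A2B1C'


Scanning runs left to right:
  i=0: run of 'D' x 4 -> '4D'
  i=4: run of 'G' x 8 -> '8G'
  i=12: run of 'H' x 4 -> '4H'
  i=16: run of 'D' x 6 -> '6D'
  i=22: run of 'H' x 4 -> '4H'
  i=26: run of 'G' x 13 -> '13G'
  i=39: run of 'H' x 5 -> '5H'

RLE = 4D8G4H6D4H13G5H


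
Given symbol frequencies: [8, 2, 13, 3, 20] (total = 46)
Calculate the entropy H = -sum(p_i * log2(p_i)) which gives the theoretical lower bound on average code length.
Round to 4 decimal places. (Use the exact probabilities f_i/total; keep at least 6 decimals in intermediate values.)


Per-symbol terms -p_i * log2(p_i) with p_i = f_i/46:
  p = 8/46 = 0.173913: log2(p) = -2.523562, -p*log2(p) = 0.438880
  p = 2/46 = 0.043478: log2(p) = -4.523562, -p*log2(p) = 0.196677
  p = 13/46 = 0.282609: log2(p) = -1.823122, -p*log2(p) = 0.515230
  p = 3/46 = 0.065217: log2(p) = -3.938599, -p*log2(p) = 0.256865
  p = 20/46 = 0.434783: log2(p) = -1.201634, -p*log2(p) = 0.522450
H = 0.438880 + 0.196677 + 0.515230 + 0.256865 + 0.522450 = 1.930102

H = 1.9301 bits/symbol


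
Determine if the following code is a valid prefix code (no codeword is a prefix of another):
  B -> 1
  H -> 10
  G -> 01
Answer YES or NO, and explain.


Checking each pair (does one codeword prefix another?):
  B='1' vs H='10': prefix -- VIOLATION

NO -- this is NOT a valid prefix code. B (1) is a prefix of H (10).


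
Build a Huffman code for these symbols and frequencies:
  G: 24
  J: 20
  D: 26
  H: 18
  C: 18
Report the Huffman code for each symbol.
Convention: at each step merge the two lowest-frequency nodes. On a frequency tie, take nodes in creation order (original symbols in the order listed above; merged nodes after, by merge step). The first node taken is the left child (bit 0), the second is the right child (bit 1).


Huffman tree construction:
Step 1: Merge H(18) + C(18) = 36
Step 2: Merge J(20) + G(24) = 44
Step 3: Merge D(26) + (H+C)(36) = 62
Step 4: Merge (J+G)(44) + (D+(H+C))(62) = 106
Read each symbol's code off the tree from the root (left child = 0, right child = 1).

Codes:
  G: 01 (length 2)
  J: 00 (length 2)
  D: 10 (length 2)
  H: 110 (length 3)
  C: 111 (length 3)
Average code length: 248/106 = 2.3396 bits/symbol


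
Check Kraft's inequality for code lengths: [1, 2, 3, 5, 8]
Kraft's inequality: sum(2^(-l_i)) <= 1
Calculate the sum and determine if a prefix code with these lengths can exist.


Sum = 2^(-1) + 2^(-2) + 2^(-3) + 2^(-5) + 2^(-8)
    = 0.5 + 0.25 + 0.125 + 0.03125 + 0.00390625
    = 233/256 = 0.91015625
Since 0.91015625 <= 1, Kraft's inequality IS satisfied.
A prefix code with these lengths CAN exist.

Kraft sum = 0.91015625. Satisfied.


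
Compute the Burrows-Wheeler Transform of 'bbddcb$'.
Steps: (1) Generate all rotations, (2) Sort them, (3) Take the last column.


Rotations (sorted):
  0: $bbddcb -> last char: b
  1: b$bbddc -> last char: c
  2: bbddcb$ -> last char: $
  3: bddcb$b -> last char: b
  4: cb$bbdd -> last char: d
  5: dcb$bbd -> last char: d
  6: ddcb$bb -> last char: b


BWT = bc$bddb


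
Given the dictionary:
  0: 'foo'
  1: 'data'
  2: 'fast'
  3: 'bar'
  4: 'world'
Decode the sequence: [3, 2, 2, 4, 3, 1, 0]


Look up each index in the dictionary:
  3 -> 'bar'
  2 -> 'fast'
  2 -> 'fast'
  4 -> 'world'
  3 -> 'bar'
  1 -> 'data'
  0 -> 'foo'

Decoded: "bar fast fast world bar data foo"


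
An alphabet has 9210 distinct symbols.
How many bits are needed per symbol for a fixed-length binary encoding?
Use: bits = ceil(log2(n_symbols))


log2(9210) = 13.169
Bracket: 2^13 = 8192 < 9210 <= 2^14 = 16384
So ceil(log2(9210)) = 14

bits = ceil(log2(9210)) = ceil(13.169) = 14 bits


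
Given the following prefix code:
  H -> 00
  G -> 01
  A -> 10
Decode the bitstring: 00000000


Decoding step by step:
Bits 00 -> H
Bits 00 -> H
Bits 00 -> H
Bits 00 -> H


Decoded message: HHHH


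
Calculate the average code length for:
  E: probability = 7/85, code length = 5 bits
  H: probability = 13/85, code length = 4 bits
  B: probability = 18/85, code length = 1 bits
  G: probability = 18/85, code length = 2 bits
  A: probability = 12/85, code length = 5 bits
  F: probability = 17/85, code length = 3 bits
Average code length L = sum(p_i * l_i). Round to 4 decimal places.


Weighted contributions p_i * l_i:
  E: (7/85) * 5 = 35/85
  H: (13/85) * 4 = 52/85
  B: (18/85) * 1 = 18/85
  G: (18/85) * 2 = 36/85
  A: (12/85) * 5 = 60/85
  F: (17/85) * 3 = 51/85
Sum = (35 + 52 + 18 + 36 + 60 + 51)/85 = 252/85

L = 252/85 = 2.9647 bits/symbol


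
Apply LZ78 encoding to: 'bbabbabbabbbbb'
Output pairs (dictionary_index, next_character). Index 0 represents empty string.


LZ78 encoding steps:
Dictionary: {0: ''}
Step 1: w='' (idx 0), next='b' -> output (0, 'b'), add 'b' as idx 1
Step 2: w='b' (idx 1), next='a' -> output (1, 'a'), add 'ba' as idx 2
Step 3: w='b' (idx 1), next='b' -> output (1, 'b'), add 'bb' as idx 3
Step 4: w='' (idx 0), next='a' -> output (0, 'a'), add 'a' as idx 4
Step 5: w='bb' (idx 3), next='a' -> output (3, 'a'), add 'bba' as idx 5
Step 6: w='bb' (idx 3), next='b' -> output (3, 'b'), add 'bbb' as idx 6
Step 7: w='bb' (idx 3), end of input -> output (3, '')


Encoded: [(0, 'b'), (1, 'a'), (1, 'b'), (0, 'a'), (3, 'a'), (3, 'b'), (3, '')]


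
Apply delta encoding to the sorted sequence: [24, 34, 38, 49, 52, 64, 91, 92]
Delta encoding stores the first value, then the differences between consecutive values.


First value: 24
Deltas:
  34 - 24 = 10
  38 - 34 = 4
  49 - 38 = 11
  52 - 49 = 3
  64 - 52 = 12
  91 - 64 = 27
  92 - 91 = 1


Delta encoded: [24, 10, 4, 11, 3, 12, 27, 1]


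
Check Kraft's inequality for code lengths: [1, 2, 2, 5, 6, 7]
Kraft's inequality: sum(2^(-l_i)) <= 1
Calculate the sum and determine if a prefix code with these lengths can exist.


Sum = 2^(-1) + 2^(-2) + 2^(-2) + 2^(-5) + 2^(-6) + 2^(-7)
    = 0.5 + 0.25 + 0.25 + 0.03125 + 0.015625 + 0.0078125
    = 135/128 = 1.0546875
Since 1.0546875 > 1, Kraft's inequality is NOT satisfied.
A prefix code with these lengths CANNOT exist.

Kraft sum = 1.0546875. Not satisfied.


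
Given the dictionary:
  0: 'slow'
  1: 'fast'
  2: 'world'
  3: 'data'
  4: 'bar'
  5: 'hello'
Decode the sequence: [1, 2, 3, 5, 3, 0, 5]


Look up each index in the dictionary:
  1 -> 'fast'
  2 -> 'world'
  3 -> 'data'
  5 -> 'hello'
  3 -> 'data'
  0 -> 'slow'
  5 -> 'hello'

Decoded: "fast world data hello data slow hello"


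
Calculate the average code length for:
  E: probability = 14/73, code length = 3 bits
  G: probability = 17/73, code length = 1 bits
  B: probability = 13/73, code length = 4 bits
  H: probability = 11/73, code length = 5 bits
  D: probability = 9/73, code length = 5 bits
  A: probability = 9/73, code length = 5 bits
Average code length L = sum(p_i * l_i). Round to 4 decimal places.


Weighted contributions p_i * l_i:
  E: (14/73) * 3 = 42/73
  G: (17/73) * 1 = 17/73
  B: (13/73) * 4 = 52/73
  H: (11/73) * 5 = 55/73
  D: (9/73) * 5 = 45/73
  A: (9/73) * 5 = 45/73
Sum = (42 + 17 + 52 + 55 + 45 + 45)/73 = 256/73

L = 256/73 = 3.5068 bits/symbol


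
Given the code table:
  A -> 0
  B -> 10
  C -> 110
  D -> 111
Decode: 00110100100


Decoding:
0 -> A
0 -> A
110 -> C
10 -> B
0 -> A
10 -> B
0 -> A


Result: AACBABA


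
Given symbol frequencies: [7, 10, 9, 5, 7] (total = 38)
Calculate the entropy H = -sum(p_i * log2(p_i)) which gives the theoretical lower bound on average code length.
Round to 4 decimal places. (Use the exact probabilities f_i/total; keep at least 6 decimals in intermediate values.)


Per-symbol terms -p_i * log2(p_i) with p_i = f_i/38:
  p = 7/38 = 0.184211: log2(p) = -2.440573, -p*log2(p) = 0.449579
  p = 10/38 = 0.263158: log2(p) = -1.925999, -p*log2(p) = 0.506842
  p = 9/38 = 0.236842: log2(p) = -2.078003, -p*log2(p) = 0.492158
  p = 5/38 = 0.131579: log2(p) = -2.925999, -p*log2(p) = 0.385000
  p = 7/38 = 0.184211: log2(p) = -2.440573, -p*log2(p) = 0.449579
H = 0.449579 + 0.506842 + 0.492158 + 0.385000 + 0.449579 = 2.283158

H = 2.2832 bits/symbol


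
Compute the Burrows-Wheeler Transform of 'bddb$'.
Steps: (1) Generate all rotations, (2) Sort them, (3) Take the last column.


Rotations (sorted):
  0: $bddb -> last char: b
  1: b$bdd -> last char: d
  2: bddb$ -> last char: $
  3: db$bd -> last char: d
  4: ddb$b -> last char: b


BWT = bd$db


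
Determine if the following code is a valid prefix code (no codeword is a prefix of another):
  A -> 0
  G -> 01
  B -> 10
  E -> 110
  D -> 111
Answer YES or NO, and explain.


Checking each pair (does one codeword prefix another?):
  A='0' vs G='01': prefix -- VIOLATION

NO -- this is NOT a valid prefix code. A (0) is a prefix of G (01).


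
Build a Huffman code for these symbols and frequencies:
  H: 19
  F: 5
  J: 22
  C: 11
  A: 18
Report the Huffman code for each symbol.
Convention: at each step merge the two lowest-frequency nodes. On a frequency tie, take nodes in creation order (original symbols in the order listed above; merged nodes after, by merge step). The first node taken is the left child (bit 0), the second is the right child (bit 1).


Huffman tree construction:
Step 1: Merge F(5) + C(11) = 16
Step 2: Merge (F+C)(16) + A(18) = 34
Step 3: Merge H(19) + J(22) = 41
Step 4: Merge ((F+C)+A)(34) + (H+J)(41) = 75
Read each symbol's code off the tree from the root (left child = 0, right child = 1).

Codes:
  H: 10 (length 2)
  F: 000 (length 3)
  J: 11 (length 2)
  C: 001 (length 3)
  A: 01 (length 2)
Average code length: 166/75 = 2.2133 bits/symbol


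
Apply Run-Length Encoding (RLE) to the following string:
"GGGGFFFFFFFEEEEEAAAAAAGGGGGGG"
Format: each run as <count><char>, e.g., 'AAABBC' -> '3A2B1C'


Scanning runs left to right:
  i=0: run of 'G' x 4 -> '4G'
  i=4: run of 'F' x 7 -> '7F'
  i=11: run of 'E' x 5 -> '5E'
  i=16: run of 'A' x 6 -> '6A'
  i=22: run of 'G' x 7 -> '7G'

RLE = 4G7F5E6A7G


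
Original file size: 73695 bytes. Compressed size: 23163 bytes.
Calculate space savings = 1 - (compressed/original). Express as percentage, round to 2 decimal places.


ratio = compressed/original = 23163/73695 = 0.314309
savings = 1 - ratio = 1 - 0.314309 = 0.685691
as a percentage: 0.685691 * 100 = 68.57%

Space savings = 1 - 23163/73695 = 68.57%


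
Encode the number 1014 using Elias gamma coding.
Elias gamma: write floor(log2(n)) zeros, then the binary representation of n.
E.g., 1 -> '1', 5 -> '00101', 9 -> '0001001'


num_bits = floor(log2(1014)) + 1 = 10
leading_zeros = num_bits - 1 = 9
binary(1014) = 1111110110

Elias gamma(1014) = '000000000' + '1111110110' = 0000000001111110110 (19 bits)


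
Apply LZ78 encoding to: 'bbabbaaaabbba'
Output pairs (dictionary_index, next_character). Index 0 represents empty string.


LZ78 encoding steps:
Dictionary: {0: ''}
Step 1: w='' (idx 0), next='b' -> output (0, 'b'), add 'b' as idx 1
Step 2: w='b' (idx 1), next='a' -> output (1, 'a'), add 'ba' as idx 2
Step 3: w='b' (idx 1), next='b' -> output (1, 'b'), add 'bb' as idx 3
Step 4: w='' (idx 0), next='a' -> output (0, 'a'), add 'a' as idx 4
Step 5: w='a' (idx 4), next='a' -> output (4, 'a'), add 'aa' as idx 5
Step 6: w='a' (idx 4), next='b' -> output (4, 'b'), add 'ab' as idx 6
Step 7: w='bb' (idx 3), next='a' -> output (3, 'a'), add 'bba' as idx 7


Encoded: [(0, 'b'), (1, 'a'), (1, 'b'), (0, 'a'), (4, 'a'), (4, 'b'), (3, 'a')]


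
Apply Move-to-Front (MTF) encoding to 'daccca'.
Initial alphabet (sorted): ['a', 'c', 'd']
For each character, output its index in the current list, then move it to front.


MTF encoding:
'd': index 2 in ['a', 'c', 'd'] -> ['d', 'a', 'c']
'a': index 1 in ['d', 'a', 'c'] -> ['a', 'd', 'c']
'c': index 2 in ['a', 'd', 'c'] -> ['c', 'a', 'd']
'c': index 0 in ['c', 'a', 'd'] -> ['c', 'a', 'd']
'c': index 0 in ['c', 'a', 'd'] -> ['c', 'a', 'd']
'a': index 1 in ['c', 'a', 'd'] -> ['a', 'c', 'd']


Output: [2, 1, 2, 0, 0, 1]


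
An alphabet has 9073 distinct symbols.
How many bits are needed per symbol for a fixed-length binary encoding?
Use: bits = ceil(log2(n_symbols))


log2(9073) = 13.1474
Bracket: 2^13 = 8192 < 9073 <= 2^14 = 16384
So ceil(log2(9073)) = 14

bits = ceil(log2(9073)) = ceil(13.1474) = 14 bits


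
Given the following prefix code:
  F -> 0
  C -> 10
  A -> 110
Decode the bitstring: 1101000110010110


Decoding step by step:
Bits 110 -> A
Bits 10 -> C
Bits 0 -> F
Bits 0 -> F
Bits 110 -> A
Bits 0 -> F
Bits 10 -> C
Bits 110 -> A


Decoded message: ACFFAFCA


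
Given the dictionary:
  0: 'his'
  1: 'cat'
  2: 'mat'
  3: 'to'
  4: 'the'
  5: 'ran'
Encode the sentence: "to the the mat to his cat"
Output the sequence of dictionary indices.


Look up each word in the dictionary:
  'to' -> 3
  'the' -> 4
  'the' -> 4
  'mat' -> 2
  'to' -> 3
  'his' -> 0
  'cat' -> 1

Encoded: [3, 4, 4, 2, 3, 0, 1]


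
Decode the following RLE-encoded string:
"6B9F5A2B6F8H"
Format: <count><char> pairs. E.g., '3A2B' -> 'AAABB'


Expanding each <count><char> pair:
  6B -> 'BBBBBB'
  9F -> 'FFFFFFFFF'
  5A -> 'AAAAA'
  2B -> 'BB'
  6F -> 'FFFFFF'
  8H -> 'HHHHHHHH'

Decoded = BBBBBBFFFFFFFFFAAAAABBFFFFFFHHHHHHHH


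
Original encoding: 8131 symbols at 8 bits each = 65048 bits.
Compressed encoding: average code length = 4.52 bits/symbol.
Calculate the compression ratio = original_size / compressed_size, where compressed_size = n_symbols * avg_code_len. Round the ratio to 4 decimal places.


original_size = n_symbols * orig_bits = 8131 * 8 = 65048 bits
compressed_size = n_symbols * avg_code_len = 8131 * 4.52 = 36752.12 bits
ratio = original_size / compressed_size = 65048 / 36752.12 = 1.7699

Compression ratio = 1.7699


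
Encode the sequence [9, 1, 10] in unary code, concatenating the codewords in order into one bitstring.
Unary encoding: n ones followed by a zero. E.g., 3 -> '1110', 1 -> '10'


Encode each number as n ones followed by a terminating 0:
  9 -> 1111111110 (10 bits)
  1 -> 10 (2 bits)
  10 -> 11111111110 (11 bits)
Total length = 10 + 2 + 11 = 23 bits.

Unary([9, 1, 10]) = 11111111101011111111110 (23 bits)


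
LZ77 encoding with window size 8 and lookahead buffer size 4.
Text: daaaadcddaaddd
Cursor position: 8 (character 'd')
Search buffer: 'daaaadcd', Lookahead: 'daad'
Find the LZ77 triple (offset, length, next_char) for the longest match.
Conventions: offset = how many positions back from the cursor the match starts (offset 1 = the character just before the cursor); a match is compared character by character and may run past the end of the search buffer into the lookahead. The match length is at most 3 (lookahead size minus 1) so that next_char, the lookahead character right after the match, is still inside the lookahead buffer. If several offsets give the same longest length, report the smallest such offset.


Try each offset into the search buffer:
  offset=1 (pos 7, char 'd'): match length 1
  offset=2 (pos 6, char 'c'): match length 0
  offset=3 (pos 5, char 'd'): match length 1
  offset=4 (pos 4, char 'a'): match length 0
  offset=5 (pos 3, char 'a'): match length 0
  offset=6 (pos 2, char 'a'): match length 0
  offset=7 (pos 1, char 'a'): match length 0
  offset=8 (pos 0, char 'd'): match length 3
Longest match has length 3 at offset 8.
next_char = character at position 8 + 3 = 11 -> 'd'

Best match: offset=8, length=3 (matching 'daa' starting at position 0)
LZ77 triple: (8, 3, 'd')


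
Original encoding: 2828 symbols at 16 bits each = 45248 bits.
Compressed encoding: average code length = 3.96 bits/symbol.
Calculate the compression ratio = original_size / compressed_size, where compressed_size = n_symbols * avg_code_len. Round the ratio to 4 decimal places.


original_size = n_symbols * orig_bits = 2828 * 16 = 45248 bits
compressed_size = n_symbols * avg_code_len = 2828 * 3.96 = 11198.88 bits
ratio = original_size / compressed_size = 45248 / 11198.88 = 4.0404

Compression ratio = 4.0404


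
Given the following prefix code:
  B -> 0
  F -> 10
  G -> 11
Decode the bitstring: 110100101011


Decoding step by step:
Bits 11 -> G
Bits 0 -> B
Bits 10 -> F
Bits 0 -> B
Bits 10 -> F
Bits 10 -> F
Bits 11 -> G


Decoded message: GBFBFFG


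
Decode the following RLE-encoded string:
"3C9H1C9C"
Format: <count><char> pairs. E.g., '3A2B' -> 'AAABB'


Expanding each <count><char> pair:
  3C -> 'CCC'
  9H -> 'HHHHHHHHH'
  1C -> 'C'
  9C -> 'CCCCCCCCC'

Decoded = CCCHHHHHHHHHCCCCCCCCCC


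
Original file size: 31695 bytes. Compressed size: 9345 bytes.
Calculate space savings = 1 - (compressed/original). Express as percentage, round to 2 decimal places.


ratio = compressed/original = 9345/31695 = 0.294841
savings = 1 - ratio = 1 - 0.294841 = 0.705159
as a percentage: 0.705159 * 100 = 70.52%

Space savings = 1 - 9345/31695 = 70.52%


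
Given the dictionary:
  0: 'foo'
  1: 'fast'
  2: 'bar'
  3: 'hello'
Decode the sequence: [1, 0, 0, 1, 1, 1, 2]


Look up each index in the dictionary:
  1 -> 'fast'
  0 -> 'foo'
  0 -> 'foo'
  1 -> 'fast'
  1 -> 'fast'
  1 -> 'fast'
  2 -> 'bar'

Decoded: "fast foo foo fast fast fast bar"


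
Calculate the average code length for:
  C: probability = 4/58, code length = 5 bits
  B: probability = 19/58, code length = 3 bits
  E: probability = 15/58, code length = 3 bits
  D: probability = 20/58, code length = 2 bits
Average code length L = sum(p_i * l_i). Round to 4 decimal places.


Weighted contributions p_i * l_i:
  C: (4/58) * 5 = 20/58
  B: (19/58) * 3 = 57/58
  E: (15/58) * 3 = 45/58
  D: (20/58) * 2 = 40/58
Sum = (20 + 57 + 45 + 40)/58 = 162/58

L = 162/58 = 2.7931 bits/symbol
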